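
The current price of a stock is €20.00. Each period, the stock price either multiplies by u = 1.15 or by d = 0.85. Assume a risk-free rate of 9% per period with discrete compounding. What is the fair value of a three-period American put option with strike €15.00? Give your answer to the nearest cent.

€0.02

Risk-neutral probability p = (1 + 0.09 − 0.85)/(1.15 − 0.85) = 0.2400/0.3000 = 0.8000
Terminal stock prices: S_uuu = 30.42, S_uud = 22.48, S_udd = 16.62, S_ddd = 12.28
Terminal payoffs (K − S): max(-15.42, 0) = 0, max(-7.482, 0) = 0, max(-1.617, 0) = 0, max(2.718, 0) = 2.718
Node uu (S = 26.45): continuation = 1/1.09·[0.8000·0.0000 + 0.2000·0.0000] = 0.0000; exercise value = 0.0000 ≤ continuation, so V_uu = 0.0000
Node ud (S = 19.55): continuation = 1/1.09·[0.8000·0.0000 + 0.2000·0.0000] = 0.0000; exercise value = 0.0000 ≤ continuation, so V_ud = 0.0000
Node dd (S = 14.45): continuation = 1/1.09·[0.8000·0.0000 + 0.2000·2.7175] = 0.4986; exercise value = 0.5500 > continuation, so V_dd = 0.5500 (exercise)
Node u (S = 23): continuation = 1/1.09·[0.8000·0.0000 + 0.2000·0.0000] = 0.0000; exercise value = 0.0000 ≤ continuation, so V_u = 0.0000
Node d (S = 17): continuation = 1/1.09·[0.8000·0.0000 + 0.2000·0.5500] = 0.1009; exercise value = 0.0000 ≤ continuation, so V_d = 0.1009
Node 0 (S = 20): continuation = 1/1.09·[0.8000·0.0000 + 0.2000·0.1009] = 0.0185; exercise value = 0.0000 ≤ continuation, so V_0 = 0.0185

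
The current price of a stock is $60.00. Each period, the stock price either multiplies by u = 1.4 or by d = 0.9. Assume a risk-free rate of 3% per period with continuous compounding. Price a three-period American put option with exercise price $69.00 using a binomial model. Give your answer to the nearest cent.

Risk-neutral probability p = (e^0.03 − 0.9)/(1.4 − 0.9) = 0.1305/0.5000 = 0.2609
Terminal stock prices: S_uuu = 164.6, S_uud = 105.8, S_udd = 68.04, S_ddd = 43.74
Terminal payoffs (K − S): max(-95.64, 0) = 0, max(-36.84, 0) = 0, max(0.96, 0) = 0.96, max(25.26, 0) = 25.26
Node uu (S = 117.6): continuation = e^(−0.03)·[0.2609·0.0000 + 0.7391·0.0000] = 0.0000; exercise value = 0.0000 ≤ continuation, so V_uu = 0.0000
Node ud (S = 75.6): continuation = e^(−0.03)·[0.2609·0.0000 + 0.7391·0.9600] = 0.6886; exercise value = 0.0000 ≤ continuation, so V_ud = 0.6886
Node dd (S = 48.6): continuation = e^(−0.03)·[0.2609·0.9600 + 0.7391·25.2600] = 18.3607; exercise value = 20.4000 > continuation, so V_dd = 20.4000 (exercise)
Node u (S = 84): continuation = e^(−0.03)·[0.2609·0.0000 + 0.7391·0.6886] = 0.4939; exercise value = 0.0000 ≤ continuation, so V_u = 0.4939
Node d (S = 54): continuation = e^(−0.03)·[0.2609·0.6886 + 0.7391·20.4000] = 14.8062; exercise value = 15.0000 > continuation, so V_d = 15.0000 (exercise)
Node 0 (S = 60): continuation = e^(−0.03)·[0.2609·0.4939 + 0.7391·15.0000] = 10.8838; exercise value = 9.0000 ≤ continuation, so V_0 = 10.8838

$10.88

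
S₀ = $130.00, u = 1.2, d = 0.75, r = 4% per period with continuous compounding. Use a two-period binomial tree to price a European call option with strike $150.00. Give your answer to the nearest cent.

$14.34

Risk-neutral probability p = (e^0.04 − 0.75)/(1.2 − 0.75) = 0.2908/0.4500 = 0.6462
Terminal stock prices: S_uu = 187.2, S_ud = 117, S_dd = 73.12
Terminal payoffs (S − K): max(37.2, 0) = 37.2, max(-33, 0) = 0, max(-76.88, 0) = 0
Node u (S = 156): V_u = e^(−0.04)·[0.6462·37.2000 + 0.3538·0.0000] = 23.0977
Node d (S = 97.5): V_d = e^(−0.04)·[0.6462·0.0000 + 0.3538·0.0000] = 0.0000
Node 0 (S = 130): V_0 = e^(−0.04)·[0.6462·23.0977 + 0.3538·0.0000] = 14.3415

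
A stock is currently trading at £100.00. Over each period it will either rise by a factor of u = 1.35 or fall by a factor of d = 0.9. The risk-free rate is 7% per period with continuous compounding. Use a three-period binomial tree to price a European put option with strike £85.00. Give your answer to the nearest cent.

Risk-neutral probability p = (e^0.07 − 0.9)/(1.35 − 0.9) = 0.1725/0.4500 = 0.3834
Terminal stock prices: S_uuu = 246, S_uud = 164, S_udd = 109.4, S_ddd = 72.9
Terminal payoffs (K − S): max(-161, 0) = 0, max(-79.03, 0) = 0, max(-24.35, 0) = 0, max(12.1, 0) = 12.1
Node uu (S = 182.3): V_uu = e^(−0.07)·[0.3834·0.0000 + 0.6166·0.0000] = 0.0000
Node ud (S = 121.5): V_ud = e^(−0.07)·[0.3834·0.0000 + 0.6166·0.0000] = 0.0000
Node dd (S = 81): V_dd = e^(−0.07)·[0.3834·0.0000 + 0.6166·12.1000] = 6.9570
Node u (S = 135): V_u = e^(−0.07)·[0.3834·0.0000 + 0.6166·0.0000] = 0.0000
Node d (S = 90): V_d = e^(−0.07)·[0.3834·0.0000 + 0.6166·6.9570] = 4.0000
Node 0 (S = 100): V_0 = e^(−0.07)·[0.3834·0.0000 + 0.6166·4.0000] = 2.2998

£2.30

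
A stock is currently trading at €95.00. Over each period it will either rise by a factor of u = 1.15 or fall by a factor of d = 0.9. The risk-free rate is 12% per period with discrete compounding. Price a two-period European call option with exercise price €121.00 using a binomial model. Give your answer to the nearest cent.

Risk-neutral probability p = (1 + 0.12 − 0.9)/(1.15 − 0.9) = 0.2200/0.2500 = 0.8800
Terminal stock prices: S_uu = 125.6, S_ud = 98.32, S_dd = 76.95
Terminal payoffs (S − K): max(4.637, 0) = 4.637, max(-22.68, 0) = 0, max(-44.05, 0) = 0
Node u (S = 109.2): V_u = 1/1.12·[0.8800·4.6375 + 0.1200·0.0000] = 3.6437
Node d (S = 85.5): V_d = 1/1.12·[0.8800·0.0000 + 0.1200·0.0000] = 0.0000
Node 0 (S = 95): V_0 = 1/1.12·[0.8800·3.6437 + 0.1200·0.0000] = 2.8629

€2.86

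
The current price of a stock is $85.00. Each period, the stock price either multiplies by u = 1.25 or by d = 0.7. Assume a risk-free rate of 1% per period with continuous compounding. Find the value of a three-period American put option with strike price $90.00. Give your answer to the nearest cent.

Risk-neutral probability p = (e^0.01 − 0.7)/(1.25 − 0.7) = 0.3101/0.5500 = 0.5637
Terminal stock prices: S_uuu = 166, S_uud = 92.97, S_udd = 52.06, S_ddd = 29.15
Terminal payoffs (K − S): max(-76.02, 0) = 0, max(-2.969, 0) = 0, max(37.94, 0) = 37.94, max(60.85, 0) = 60.85
Node uu (S = 132.8): continuation = e^(−0.01)·[0.5637·0.0000 + 0.4363·0.0000] = 0.0000; exercise value = 0.0000 ≤ continuation, so V_uu = 0.0000
Node ud (S = 74.38): continuation = e^(−0.01)·[0.5637·0.0000 + 0.4363·37.9375] = 16.3864; exercise value = 15.6250 ≤ continuation, so V_ud = 16.3864
Node dd (S = 41.65): continuation = e^(−0.01)·[0.5637·37.9375 + 0.4363·60.8450] = 47.4545; exercise value = 48.3500 > continuation, so V_dd = 48.3500 (exercise)
Node u (S = 106.2): continuation = e^(−0.01)·[0.5637·0.0000 + 0.4363·16.3864] = 7.0778; exercise value = 0.0000 ≤ continuation, so V_u = 7.0778
Node d (S = 59.5): continuation = e^(−0.01)·[0.5637·16.3864 + 0.4363·48.3500] = 30.0294; exercise value = 30.5000 > continuation, so V_d = 30.5000 (exercise)
Node 0 (S = 85): continuation = e^(−0.01)·[0.5637·7.0778 + 0.4363·30.5000] = 17.1242; exercise value = 5.0000 ≤ continuation, so V_0 = 17.1242

$17.12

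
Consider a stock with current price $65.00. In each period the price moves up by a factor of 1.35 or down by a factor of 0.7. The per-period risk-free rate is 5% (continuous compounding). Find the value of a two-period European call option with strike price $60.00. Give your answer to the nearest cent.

Risk-neutral probability p = (e^0.05 − 0.7)/(1.35 − 0.7) = 0.3513/0.6500 = 0.5404
Terminal stock prices: S_uu = 118.5, S_ud = 61.42, S_dd = 31.85
Terminal payoffs (S − K): max(58.46, 0) = 58.46, max(1.425, 0) = 1.425, max(-28.15, 0) = 0
Node u (S = 87.75): V_u = e^(−0.05)·[0.5404·58.4625 + 0.4596·1.4250] = 30.6762
Node d (S = 45.5): V_d = e^(−0.05)·[0.5404·1.4250 + 0.4596·0.0000] = 0.7325
Node 0 (S = 65): V_0 = e^(−0.05)·[0.5404·30.6762 + 0.4596·0.7325] = 16.0897

$16.09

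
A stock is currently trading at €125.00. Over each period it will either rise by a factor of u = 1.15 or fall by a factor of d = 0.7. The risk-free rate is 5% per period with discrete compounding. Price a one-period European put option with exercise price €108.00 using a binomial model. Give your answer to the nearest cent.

€4.34

Risk-neutral probability p = (1 + 0.05 − 0.7)/(1.15 − 0.7) = 0.3500/0.4500 = 0.7778
Terminal stock prices: S_u = 143.8, S_d = 87.5
Terminal payoffs (K − S): max(-35.75, 0) = 0, max(20.5, 0) = 20.5
Node 0 (S = 125): V_0 = 1/1.05·[0.7778·0.0000 + 0.2222·20.5000] = 4.3386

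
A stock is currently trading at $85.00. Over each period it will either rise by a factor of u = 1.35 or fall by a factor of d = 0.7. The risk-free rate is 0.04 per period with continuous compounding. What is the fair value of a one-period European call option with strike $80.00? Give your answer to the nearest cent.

Risk-neutral probability p = (e^0.04 − 0.7)/(1.35 − 0.7) = 0.3408/0.6500 = 0.5243
Terminal stock prices: S_u = 114.8, S_d = 59.5
Terminal payoffs (S − K): max(34.75, 0) = 34.75, max(-20.5, 0) = 0
Node 0 (S = 85): V_0 = e^(−0.04)·[0.5243·34.7500 + 0.4757·0.0000] = 17.5058

$17.51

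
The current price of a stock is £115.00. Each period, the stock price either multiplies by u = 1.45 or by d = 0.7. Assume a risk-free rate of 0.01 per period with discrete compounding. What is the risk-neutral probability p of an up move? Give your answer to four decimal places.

p = 0.4133

Risk-neutral probability p = (1 + 0.01 − 0.7)/(1.45 − 0.7) = 0.3100/0.7500 = 0.4133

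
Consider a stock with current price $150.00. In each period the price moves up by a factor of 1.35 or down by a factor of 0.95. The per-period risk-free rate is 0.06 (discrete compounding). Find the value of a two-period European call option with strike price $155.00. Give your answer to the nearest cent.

$21.23

Risk-neutral probability p = (1 + 0.06 − 0.95)/(1.35 − 0.95) = 0.1100/0.4000 = 0.2750
Terminal stock prices: S_uu = 273.4, S_ud = 192.4, S_dd = 135.4
Terminal payoffs (S − K): max(118.4, 0) = 118.4, max(37.38, 0) = 37.38, max(-19.62, 0) = 0
Node u (S = 202.5): V_u = 1/1.06·[0.2750·118.3750 + 0.7250·37.3750] = 56.2736
Node d (S = 142.5): V_d = 1/1.06·[0.2750·37.3750 + 0.7250·0.0000] = 9.6963
Node 0 (S = 150): V_0 = 1/1.06·[0.2750·56.2736 + 0.7250·9.6963] = 21.2312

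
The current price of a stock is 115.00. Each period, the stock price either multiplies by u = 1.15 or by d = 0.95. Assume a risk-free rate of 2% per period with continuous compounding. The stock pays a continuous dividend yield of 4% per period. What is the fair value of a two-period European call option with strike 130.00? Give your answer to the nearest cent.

0.48

Per-period risk-free factor R = e^0.02 = 1.0202; dividend-adjusted growth = e^(0.02−0.04) = 0.9802.
Risk-neutral probability p = (0.9802 − 0.95)/(1.15 − 0.95) = 0.0302/0.2000 = 0.1510
Terminal stock prices: S_uu = 152.1, S_ud = 125.6, S_dd = 103.8
Terminal payoffs (S − K): max(22.09, 0) = 22.09, max(-4.363, 0) = 0, max(-26.21, 0) = 0
Node u (S = 132.2): V_u = e^(−0.02)·[0.1510·22.0875 + 0.8490·0.0000] = 3.2690
Node d (S = 109.2): V_d = e^(−0.02)·[0.1510·0.0000 + 0.8490·0.0000] = 0.0000
Node 0 (S = 115): V_0 = e^(−0.02)·[0.1510·3.2690 + 0.8490·0.0000] = 0.4838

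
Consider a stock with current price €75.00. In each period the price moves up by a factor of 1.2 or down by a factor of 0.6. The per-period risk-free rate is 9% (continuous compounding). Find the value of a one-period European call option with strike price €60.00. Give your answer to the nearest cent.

€22.58

Risk-neutral probability p = (e^0.09 − 0.6)/(1.2 − 0.6) = 0.4942/0.6000 = 0.8236
Terminal stock prices: S_u = 90, S_d = 45
Terminal payoffs (S − K): max(30, 0) = 30, max(-15, 0) = 0
Node 0 (S = 75): V_0 = e^(−0.09)·[0.8236·30.0000 + 0.1764·0.0000] = 22.5821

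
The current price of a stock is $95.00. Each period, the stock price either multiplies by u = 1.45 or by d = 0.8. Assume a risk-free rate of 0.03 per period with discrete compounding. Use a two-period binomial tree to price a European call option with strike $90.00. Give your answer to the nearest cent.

Risk-neutral probability p = (1 + 0.03 − 0.8)/(1.45 − 0.8) = 0.2300/0.6500 = 0.3538
Terminal stock prices: S_uu = 199.7, S_ud = 110.2, S_dd = 60.8
Terminal payoffs (S − K): max(109.7, 0) = 109.7, max(20.2, 0) = 20.2, max(-29.2, 0) = 0
Node u (S = 137.8): V_u = 1/1.03·[0.3538·109.7375 + 0.6462·20.2000] = 50.3714
Node d (S = 76): V_d = 1/1.03·[0.3538·20.2000 + 0.6462·0.0000] = 6.9395
Node 0 (S = 95): V_0 = 1/1.03·[0.3538·50.3714 + 0.6462·6.9395] = 21.6580

$21.66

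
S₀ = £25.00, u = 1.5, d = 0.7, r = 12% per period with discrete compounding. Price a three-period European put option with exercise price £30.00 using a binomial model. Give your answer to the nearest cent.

Risk-neutral probability p = (1 + 0.12 − 0.7)/(1.5 − 0.7) = 0.4200/0.8000 = 0.5250
Terminal stock prices: S_uuu = 84.38, S_uud = 39.38, S_udd = 18.37, S_ddd = 8.575
Terminal payoffs (K − S): max(-54.38, 0) = 0, max(-9.375, 0) = 0, max(11.63, 0) = 11.63, max(21.43, 0) = 21.43
Node uu (S = 56.25): V_uu = 1/1.12·[0.5250·0.0000 + 0.4750·0.0000] = 0.0000
Node ud (S = 26.25): V_ud = 1/1.12·[0.5250·0.0000 + 0.4750·11.6250] = 4.9302
Node dd (S = 12.25): V_dd = 1/1.12·[0.5250·11.6250 + 0.4750·21.4250] = 14.5357
Node u (S = 37.5): V_u = 1/1.12·[0.5250·0.0000 + 0.4750·4.9302] = 2.0910
Node d (S = 17.5): V_d = 1/1.12·[0.5250·4.9302 + 0.4750·14.5357] = 8.4758
Node 0 (S = 25): V_0 = 1/1.12·[0.5250·2.0910 + 0.4750·8.4758] = 4.5748

£4.57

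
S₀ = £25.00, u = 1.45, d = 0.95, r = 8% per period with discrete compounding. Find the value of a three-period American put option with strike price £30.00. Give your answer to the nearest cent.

Risk-neutral probability p = (1 + 0.08 − 0.95)/(1.45 − 0.95) = 0.1300/0.5000 = 0.2600
Terminal stock prices: S_uuu = 76.22, S_uud = 49.93, S_udd = 32.72, S_ddd = 21.43
Terminal payoffs (K − S): max(-46.22, 0) = 0, max(-19.93, 0) = 0, max(-2.716, 0) = 0, max(8.566, 0) = 8.566
Node uu (S = 52.56): continuation = 1/1.08·[0.2600·0.0000 + 0.7400·0.0000] = 0.0000; exercise value = 0.0000 ≤ continuation, so V_uu = 0.0000
Node ud (S = 34.44): continuation = 1/1.08·[0.2600·0.0000 + 0.7400·0.0000] = 0.0000; exercise value = 0.0000 ≤ continuation, so V_ud = 0.0000
Node dd (S = 22.56): continuation = 1/1.08·[0.2600·0.0000 + 0.7400·8.5656] = 5.8690; exercise value = 7.4375 > continuation, so V_dd = 7.4375 (exercise)
Node u (S = 36.25): continuation = 1/1.08·[0.2600·0.0000 + 0.7400·0.0000] = 0.0000; exercise value = 0.0000 ≤ continuation, so V_u = 0.0000
Node d (S = 23.75): continuation = 1/1.08·[0.2600·0.0000 + 0.7400·7.4375] = 5.0961; exercise value = 6.2500 > continuation, so V_d = 6.2500 (exercise)
Node 0 (S = 25): continuation = 1/1.08·[0.2600·0.0000 + 0.7400·6.2500] = 4.2824; exercise value = 5.0000 > continuation, so V_0 = 5.0000 (exercise)

£5.00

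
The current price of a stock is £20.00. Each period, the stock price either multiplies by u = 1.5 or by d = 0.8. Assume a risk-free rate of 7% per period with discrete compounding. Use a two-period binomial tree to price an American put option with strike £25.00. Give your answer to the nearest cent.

Risk-neutral probability p = (1 + 0.07 − 0.8)/(1.5 − 0.8) = 0.2700/0.7000 = 0.3857
Terminal stock prices: S_uu = 45, S_ud = 24, S_dd = 12.8
Terminal payoffs (K − S): max(-20, 0) = 0, max(1, 0) = 1, max(12.2, 0) = 12.2
Node u (S = 30): continuation = 1/1.07·[0.3857·0.0000 + 0.6143·1.0000] = 0.5741; exercise value = 0.0000 ≤ continuation, so V_u = 0.5741
Node d (S = 16): continuation = 1/1.07·[0.3857·1.0000 + 0.6143·12.2000] = 7.3645; exercise value = 9.0000 > continuation, so V_d = 9.0000 (exercise)
Node 0 (S = 20): continuation = 1/1.07·[0.3857·0.5741 + 0.6143·9.0000] = 5.3738; exercise value = 5.0000 ≤ continuation, so V_0 = 5.3738

£5.37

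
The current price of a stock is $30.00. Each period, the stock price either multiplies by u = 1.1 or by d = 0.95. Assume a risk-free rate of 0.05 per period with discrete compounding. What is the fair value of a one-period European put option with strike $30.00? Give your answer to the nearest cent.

Risk-neutral probability p = (1 + 0.05 − 0.95)/(1.1 − 0.95) = 0.1000/0.1500 = 0.6667
Terminal stock prices: S_u = 33, S_d = 28.5
Terminal payoffs (K − S): max(-3, 0) = 0, max(1.5, 0) = 1.5
Node 0 (S = 30): V_0 = 1/1.05·[0.6667·0.0000 + 0.3333·1.5000] = 0.4762

$0.48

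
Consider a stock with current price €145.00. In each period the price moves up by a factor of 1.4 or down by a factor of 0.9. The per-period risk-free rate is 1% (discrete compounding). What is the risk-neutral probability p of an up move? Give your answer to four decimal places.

p = 0.2200

Risk-neutral probability p = (1 + 0.01 − 0.9)/(1.4 − 0.9) = 0.1100/0.5000 = 0.2200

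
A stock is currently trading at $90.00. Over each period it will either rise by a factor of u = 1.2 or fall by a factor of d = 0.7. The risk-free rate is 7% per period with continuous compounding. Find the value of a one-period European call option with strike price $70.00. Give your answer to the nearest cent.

$26.40

Risk-neutral probability p = (e^0.07 − 0.7)/(1.2 − 0.7) = 0.3725/0.5000 = 0.7450
Terminal stock prices: S_u = 108, S_d = 63
Terminal payoffs (S − K): max(38, 0) = 38, max(-7, 0) = 0
Node 0 (S = 90): V_0 = e^(−0.07)·[0.7450·38.0000 + 0.2550·0.0000] = 26.3966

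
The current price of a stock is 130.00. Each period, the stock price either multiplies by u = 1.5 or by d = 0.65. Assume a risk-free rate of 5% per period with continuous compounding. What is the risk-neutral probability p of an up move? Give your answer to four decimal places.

p = 0.4721

Risk-neutral probability p = (e^0.05 − 0.65)/(1.5 − 0.65) = 0.4013/0.8500 = 0.4721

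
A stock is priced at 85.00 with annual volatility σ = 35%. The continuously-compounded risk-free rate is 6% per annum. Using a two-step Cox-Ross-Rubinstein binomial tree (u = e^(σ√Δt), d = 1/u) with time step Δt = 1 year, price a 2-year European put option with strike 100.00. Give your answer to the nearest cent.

CRR parameters: u = e^(σ√Δt) = e^(0.35·√1) = 1.4191, d = 1/u = 0.7047
Per-period rate: rΔt = 0.06·1 = 0.06, so R = e^0.06 = 1.0618
Risk-neutral probability p = (e^0.06 − 0.7047)/(1.4191 − 0.7047) = 0.3571/0.7144 = 0.4999
Terminal stock prices: S_uu = 171.2, S_ud = 85, S_dd = 42.21
Terminal payoffs (K − S): max(-71.17, 0) = 0, max(15, 0) = 15, max(57.79, 0) = 57.79
Node u (S = 120.6): V_u = e^(−0.06)·[0.4999·0.0000 + 0.5001·15.0000] = 7.0641
Node d (S = 59.9): V_d = e^(−0.06)·[0.4999·15.0000 + 0.5001·57.7902] = 34.2780
Node 0 (S = 85): V_0 = e^(−0.06)·[0.4999·7.0641 + 0.5001·34.2780] = 19.4687

19.47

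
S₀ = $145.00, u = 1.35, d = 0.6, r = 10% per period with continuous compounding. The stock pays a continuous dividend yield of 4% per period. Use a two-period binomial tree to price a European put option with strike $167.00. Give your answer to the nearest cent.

$33.07

Per-period risk-free factor R = e^0.1 = 1.1052; dividend-adjusted growth = e^(0.1−0.04) = 1.0618.
Risk-neutral probability p = (1.0618 − 0.6)/(1.35 − 0.6) = 0.4618/0.7500 = 0.6158
Terminal stock prices: S_uu = 264.3, S_ud = 117.4, S_dd = 52.2
Terminal payoffs (K − S): max(-97.26, 0) = 0, max(49.55, 0) = 49.55, max(114.8, 0) = 114.8
Node u (S = 195.8): V_u = e^(−0.1)·[0.6158·0.0000 + 0.3842·49.5500] = 17.2263
Node d (S = 87): V_d = e^(−0.1)·[0.6158·49.5500 + 0.3842·114.8000] = 67.5192
Node 0 (S = 145): V_0 = e^(−0.1)·[0.6158·17.2263 + 0.3842·67.5192] = 33.0716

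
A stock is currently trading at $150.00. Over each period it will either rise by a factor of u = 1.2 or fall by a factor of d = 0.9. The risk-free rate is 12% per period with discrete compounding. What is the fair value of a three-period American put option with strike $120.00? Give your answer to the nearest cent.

Risk-neutral probability p = (1 + 0.12 − 0.9)/(1.2 − 0.9) = 0.2200/0.3000 = 0.7333
Terminal stock prices: S_uuu = 259.2, S_uud = 194.4, S_udd = 145.8, S_ddd = 109.4
Terminal payoffs (K − S): max(-139.2, 0) = 0, max(-74.4, 0) = 0, max(-25.8, 0) = 0, max(10.65, 0) = 10.65
Node uu (S = 216): continuation = 1/1.12·[0.7333·0.0000 + 0.2667·0.0000] = 0.0000; exercise value = 0.0000 ≤ continuation, so V_uu = 0.0000
Node ud (S = 162): continuation = 1/1.12·[0.7333·0.0000 + 0.2667·0.0000] = 0.0000; exercise value = 0.0000 ≤ continuation, so V_ud = 0.0000
Node dd (S = 121.5): continuation = 1/1.12·[0.7333·0.0000 + 0.2667·10.6500] = 2.5357; exercise value = 0.0000 ≤ continuation, so V_dd = 2.5357
Node u (S = 180): continuation = 1/1.12·[0.7333·0.0000 + 0.2667·0.0000] = 0.0000; exercise value = 0.0000 ≤ continuation, so V_u = 0.0000
Node d (S = 135): continuation = 1/1.12·[0.7333·0.0000 + 0.2667·2.5357] = 0.6037; exercise value = 0.0000 ≤ continuation, so V_d = 0.6037
Node 0 (S = 150): continuation = 1/1.12·[0.7333·0.0000 + 0.2667·0.6037] = 0.1437; exercise value = 0.0000 ≤ continuation, so V_0 = 0.1437

$0.14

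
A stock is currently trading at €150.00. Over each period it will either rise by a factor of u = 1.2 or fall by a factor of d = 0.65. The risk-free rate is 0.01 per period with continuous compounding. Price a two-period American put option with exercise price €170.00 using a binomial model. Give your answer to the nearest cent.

Risk-neutral probability p = (e^0.01 − 0.65)/(1.2 − 0.65) = 0.3601/0.5500 = 0.6546
Terminal stock prices: S_uu = 216, S_ud = 117, S_dd = 63.38
Terminal payoffs (K − S): max(-46, 0) = 0, max(53, 0) = 53, max(106.6, 0) = 106.6
Node u (S = 180): continuation = e^(−0.01)·[0.6546·0.0000 + 0.3454·53.0000] = 18.1221; exercise value = 0.0000 ≤ continuation, so V_u = 18.1221
Node d (S = 97.5): continuation = e^(−0.01)·[0.6546·53.0000 + 0.3454·106.6250] = 70.8085; exercise value = 72.5000 > continuation, so V_d = 72.5000 (exercise)
Node 0 (S = 150): continuation = e^(−0.01)·[0.6546·18.1221 + 0.3454·72.5000] = 36.5351; exercise value = 20.0000 ≤ continuation, so V_0 = 36.5351

€36.54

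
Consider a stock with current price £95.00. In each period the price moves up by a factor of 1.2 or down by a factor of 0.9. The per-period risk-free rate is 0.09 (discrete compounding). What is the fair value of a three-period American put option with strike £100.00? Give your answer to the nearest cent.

Risk-neutral probability p = (1 + 0.09 − 0.9)/(1.2 − 0.9) = 0.1900/0.3000 = 0.6333
Terminal stock prices: S_uuu = 164.2, S_uud = 123.1, S_udd = 92.34, S_ddd = 69.26
Terminal payoffs (K − S): max(-64.16, 0) = 0, max(-23.12, 0) = 0, max(7.66, 0) = 7.66, max(30.74, 0) = 30.74
Node uu (S = 136.8): continuation = 1/1.09·[0.6333·0.0000 + 0.3667·0.0000] = 0.0000; exercise value = 0.0000 ≤ continuation, so V_uu = 0.0000
Node ud (S = 102.6): continuation = 1/1.09·[0.6333·0.0000 + 0.3667·7.6600] = 2.5768; exercise value = 0.0000 ≤ continuation, so V_ud = 2.5768
Node dd (S = 76.95): continuation = 1/1.09·[0.6333·7.6600 + 0.3667·30.7450] = 14.7931; exercise value = 23.0500 > continuation, so V_dd = 23.0500 (exercise)
Node u (S = 114): continuation = 1/1.09·[0.6333·0.0000 + 0.3667·2.5768] = 0.8668; exercise value = 0.0000 ≤ continuation, so V_u = 0.8668
Node d (S = 85.5): continuation = 1/1.09·[0.6333·2.5768 + 0.3667·23.0500] = 9.2510; exercise value = 14.5000 > continuation, so V_d = 14.5000 (exercise)
Node 0 (S = 95): continuation = 1/1.09·[0.6333·0.8668 + 0.3667·14.5000] = 5.3813; exercise value = 5.0000 ≤ continuation, so V_0 = 5.3813

£5.38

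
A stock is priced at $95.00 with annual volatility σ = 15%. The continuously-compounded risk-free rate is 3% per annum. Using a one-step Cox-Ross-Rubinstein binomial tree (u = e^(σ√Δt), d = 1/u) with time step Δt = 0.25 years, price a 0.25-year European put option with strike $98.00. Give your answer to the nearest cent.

$4.59

CRR parameters: u = e^(σ√Δt) = e^(0.15·√0.25) = 1.0779, d = 1/u = 0.9277
Per-period rate: rΔt = 0.03·0.25 = 0.0075, so R = e^0.0075 = 1.0075
Risk-neutral probability p = (e^0.0075 − 0.9277)/(1.0779 − 0.9277) = 0.0798/0.1501 = 0.5314
Terminal stock prices: S_u = 102.4, S_d = 88.14
Terminal payoffs (K − S): max(-4.399, 0) = 0, max(9.864, 0) = 9.864
Node 0 (S = 95): V_0 = e^(−0.0075)·[0.5314·0.0000 + 0.4686·9.8644] = 4.5879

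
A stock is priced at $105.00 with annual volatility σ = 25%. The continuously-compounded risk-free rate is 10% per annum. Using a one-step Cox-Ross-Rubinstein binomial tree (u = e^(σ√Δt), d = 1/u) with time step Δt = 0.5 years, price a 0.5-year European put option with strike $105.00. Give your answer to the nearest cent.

CRR parameters: u = e^(σ√Δt) = e^(0.25·√0.5) = 1.1934, d = 1/u = 0.8380
Per-period rate: rΔt = 0.1·0.5 = 0.05, so R = e^0.05 = 1.0513
Risk-neutral probability p = (e^0.05 − 0.8380)/(1.1934 − 0.8380) = 0.2133/0.3554 = 0.6002
Terminal stock prices: S_u = 125.3, S_d = 87.99
Terminal payoffs (K − S): max(-20.3, 0) = 0, max(17.01, 0) = 17.01
Node 0 (S = 105): V_0 = e^(−0.05)·[0.6002·0.0000 + 0.3998·17.0135] = 6.4705

$6.47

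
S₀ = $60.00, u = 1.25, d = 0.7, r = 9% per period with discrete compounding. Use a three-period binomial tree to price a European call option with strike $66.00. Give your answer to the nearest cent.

Risk-neutral probability p = (1 + 0.09 − 0.7)/(1.25 − 0.7) = 0.3900/0.5500 = 0.7091
Terminal stock prices: S_uuu = 117.2, S_uud = 65.62, S_udd = 36.75, S_ddd = 20.58
Terminal payoffs (S − K): max(51.19, 0) = 51.19, max(-0.375, 0) = 0, max(-29.25, 0) = 0, max(-45.42, 0) = 0
Node uu (S = 93.75): V_uu = 1/1.09·[0.7091·51.1875 + 0.2909·0.0000] = 33.2996
Node ud (S = 52.5): V_ud = 1/1.09·[0.7091·0.0000 + 0.2909·0.0000] = 0.0000
Node dd (S = 29.4): V_dd = 1/1.09·[0.7091·0.0000 + 0.2909·0.0000] = 0.0000
Node u (S = 75): V_u = 1/1.09·[0.7091·33.2996 + 0.2909·0.0000] = 21.6628
Node d (S = 42): V_d = 1/1.09·[0.7091·0.0000 + 0.2909·0.0000] = 0.0000
Node 0 (S = 60): V_0 = 1/1.09·[0.7091·21.6628 + 0.2909·0.0000] = 14.0926

$14.09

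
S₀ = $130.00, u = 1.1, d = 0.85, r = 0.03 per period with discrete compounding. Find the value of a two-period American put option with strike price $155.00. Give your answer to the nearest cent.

$25.00

Risk-neutral probability p = (1 + 0.03 − 0.85)/(1.1 − 0.85) = 0.1800/0.2500 = 0.7200
Terminal stock prices: S_uu = 157.3, S_ud = 121.5, S_dd = 93.92
Terminal payoffs (K − S): max(-2.3, 0) = 0, max(33.45, 0) = 33.45, max(61.08, 0) = 61.08
Node u (S = 143): continuation = 1/1.03·[0.7200·0.0000 + 0.2800·33.4500] = 9.0932; exercise value = 12.0000 > continuation, so V_u = 12.0000 (exercise)
Node d (S = 110.5): continuation = 1/1.03·[0.7200·33.4500 + 0.2800·61.0750] = 39.9854; exercise value = 44.5000 > continuation, so V_d = 44.5000 (exercise)
Node 0 (S = 130): continuation = 1/1.03·[0.7200·12.0000 + 0.2800·44.5000] = 20.4854; exercise value = 25.0000 > continuation, so V_0 = 25.0000 (exercise)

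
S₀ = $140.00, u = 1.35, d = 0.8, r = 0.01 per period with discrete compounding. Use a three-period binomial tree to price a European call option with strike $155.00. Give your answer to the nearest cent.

Risk-neutral probability p = (1 + 0.01 − 0.8)/(1.35 − 0.8) = 0.2100/0.5500 = 0.3818
Terminal stock prices: S_uuu = 344.5, S_uud = 204.1, S_udd = 121, S_ddd = 71.68
Terminal payoffs (S − K): max(189.5, 0) = 189.5, max(49.12, 0) = 49.12, max(-34.04, 0) = 0, max(-83.32, 0) = 0
Node uu (S = 255.2): V_uu = 1/1.01·[0.3818·189.4525 + 0.6182·49.1200] = 101.6847
Node ud (S = 151.2): V_ud = 1/1.01·[0.3818·49.1200 + 0.6182·0.0000] = 18.5692
Node dd (S = 89.6): V_dd = 1/1.01·[0.3818·0.0000 + 0.6182·0.0000] = 0.0000
Node u (S = 189): V_u = 1/1.01·[0.3818·101.6847 + 0.6182·18.5692] = 49.8061
Node d (S = 112): V_d = 1/1.01·[0.3818·18.5692 + 0.6182·0.0000] = 7.0199
Node 0 (S = 140): V_0 = 1/1.01·[0.3818·49.8061 + 0.6182·7.0199] = 23.1252

$23.13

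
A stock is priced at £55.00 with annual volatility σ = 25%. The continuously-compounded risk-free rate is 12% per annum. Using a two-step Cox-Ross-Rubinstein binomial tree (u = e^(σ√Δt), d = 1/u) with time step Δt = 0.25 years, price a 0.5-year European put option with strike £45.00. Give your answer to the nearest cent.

CRR parameters: u = e^(σ√Δt) = e^(0.25·√0.25) = 1.1331, d = 1/u = 0.8825
Per-period rate: rΔt = 0.12·0.25 = 0.03, so R = e^0.03 = 1.0305
Risk-neutral probability p = (e^0.03 − 0.8825)/(1.1331 − 0.8825) = 0.1480/0.2507 = 0.5903
Terminal stock prices: S_uu = 70.62, S_ud = 55, S_dd = 42.83
Terminal payoffs (K − S): max(-25.62, 0) = 0, max(-10, 0) = 0, max(2.166, 0) = 2.166
Node u (S = 62.32): V_u = e^(−0.03)·[0.5903·0.0000 + 0.4097·0.0000] = 0.0000
Node d (S = 48.54): V_d = e^(−0.03)·[0.5903·0.0000 + 0.4097·2.1660] = 0.8612
Node 0 (S = 55): V_0 = e^(−0.03)·[0.5903·0.0000 + 0.4097·0.8612] = 0.3424

£0.34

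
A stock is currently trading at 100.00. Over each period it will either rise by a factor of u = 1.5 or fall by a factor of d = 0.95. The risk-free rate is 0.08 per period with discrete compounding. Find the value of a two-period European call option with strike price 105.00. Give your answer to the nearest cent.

17.35

Risk-neutral probability p = (1 + 0.08 − 0.95)/(1.5 − 0.95) = 0.1300/0.5500 = 0.2364
Terminal stock prices: S_uu = 225, S_ud = 142.5, S_dd = 90.25
Terminal payoffs (S − K): max(120, 0) = 120, max(37.5, 0) = 37.5, max(-14.75, 0) = 0
Node u (S = 150): V_u = 1/1.08·[0.2364·120.0000 + 0.7636·37.5000] = 52.7778
Node d (S = 95): V_d = 1/1.08·[0.2364·37.5000 + 0.7636·0.0000] = 8.2071
Node 0 (S = 100): V_0 = 1/1.08·[0.2364·52.7778 + 0.7636·8.2071] = 17.3537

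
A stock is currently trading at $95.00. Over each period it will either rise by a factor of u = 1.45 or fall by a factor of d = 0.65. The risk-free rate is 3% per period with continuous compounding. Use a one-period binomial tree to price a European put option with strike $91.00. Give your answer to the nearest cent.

$14.89

Risk-neutral probability p = (e^0.03 − 0.65)/(1.45 − 0.65) = 0.3805/0.8000 = 0.4756
Terminal stock prices: S_u = 137.8, S_d = 61.75
Terminal payoffs (K − S): max(-46.75, 0) = 0, max(29.25, 0) = 29.25
Node 0 (S = 95): V_0 = e^(−0.03)·[0.4756·0.0000 + 0.5244·29.2500] = 14.8863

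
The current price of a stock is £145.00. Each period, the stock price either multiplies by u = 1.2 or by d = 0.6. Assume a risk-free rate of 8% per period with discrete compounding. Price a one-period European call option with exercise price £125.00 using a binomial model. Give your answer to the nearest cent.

£36.30

Risk-neutral probability p = (1 + 0.08 − 0.6)/(1.2 − 0.6) = 0.4800/0.6000 = 0.8000
Terminal stock prices: S_u = 174, S_d = 87
Terminal payoffs (S − K): max(49, 0) = 49, max(-38, 0) = 0
Node 0 (S = 145): V_0 = 1/1.08·[0.8000·49.0000 + 0.2000·0.0000] = 36.2963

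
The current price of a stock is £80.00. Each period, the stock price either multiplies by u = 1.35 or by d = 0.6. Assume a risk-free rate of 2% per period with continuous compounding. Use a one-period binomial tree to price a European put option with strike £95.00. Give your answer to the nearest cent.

Risk-neutral probability p = (e^0.02 − 0.6)/(1.35 − 0.6) = 0.4202/0.7500 = 0.5603
Terminal stock prices: S_u = 108, S_d = 48
Terminal payoffs (K − S): max(-13, 0) = 0, max(47, 0) = 47
Node 0 (S = 80): V_0 = e^(−0.02)·[0.5603·0.0000 + 0.4397·47.0000] = 20.2581

£20.26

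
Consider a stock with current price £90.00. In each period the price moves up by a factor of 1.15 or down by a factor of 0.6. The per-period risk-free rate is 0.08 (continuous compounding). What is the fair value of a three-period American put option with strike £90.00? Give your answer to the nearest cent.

Risk-neutral probability p = (e^0.08 − 0.6)/(1.15 − 0.6) = 0.4833/0.5500 = 0.8787
Terminal stock prices: S_uuu = 136.9, S_uud = 71.41, S_udd = 37.26, S_ddd = 19.44
Terminal payoffs (K − S): max(-46.88, 0) = 0, max(18.59, 0) = 18.59, max(52.74, 0) = 52.74, max(70.56, 0) = 70.56
Node uu (S = 119): continuation = e^(−0.08)·[0.8787·0.0000 + 0.1213·18.5850] = 2.0810; exercise value = 0.0000 ≤ continuation, so V_uu = 2.0810
Node ud (S = 62.1): continuation = e^(−0.08)·[0.8787·18.5850 + 0.1213·52.7400] = 20.9805; exercise value = 27.9000 > continuation, so V_ud = 27.9000 (exercise)
Node dd (S = 32.4): continuation = e^(−0.08)·[0.8787·52.7400 + 0.1213·70.5600] = 50.6805; exercise value = 57.6000 > continuation, so V_dd = 57.6000 (exercise)
Node u (S = 103.5): continuation = e^(−0.08)·[0.8787·2.0810 + 0.1213·27.9000] = 4.8120; exercise value = 0.0000 ≤ continuation, so V_u = 4.8120
Node d (S = 54): continuation = e^(−0.08)·[0.8787·27.9000 + 0.1213·57.6000] = 29.0805; exercise value = 36.0000 > continuation, so V_d = 36.0000 (exercise)
Node 0 (S = 90): continuation = e^(−0.08)·[0.8787·4.8120 + 0.1213·36.0000] = 7.9341; exercise value = 0.0000 ≤ continuation, so V_0 = 7.9341

£7.93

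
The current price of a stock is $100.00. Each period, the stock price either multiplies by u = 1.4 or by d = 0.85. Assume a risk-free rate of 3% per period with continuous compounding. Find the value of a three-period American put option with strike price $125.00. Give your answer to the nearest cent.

Risk-neutral probability p = (e^0.03 − 0.85)/(1.4 − 0.85) = 0.1805/0.5500 = 0.3281
Terminal stock prices: S_uuu = 274.4, S_uud = 166.6, S_udd = 101.1, S_ddd = 61.41
Terminal payoffs (K − S): max(-149.4, 0) = 0, max(-41.6, 0) = 0, max(23.85, 0) = 23.85, max(63.59, 0) = 63.59
Node uu (S = 196): continuation = e^(−0.03)·[0.3281·0.0000 + 0.6719·0.0000] = 0.0000; exercise value = 0.0000 ≤ continuation, so V_uu = 0.0000
Node ud (S = 119): continuation = e^(−0.03)·[0.3281·0.0000 + 0.6719·23.8500] = 15.5512; exercise value = 6.0000 ≤ continuation, so V_ud = 15.5512
Node dd (S = 72.25): continuation = e^(−0.03)·[0.3281·23.8500 + 0.6719·63.5875] = 49.0557; exercise value = 52.7500 > continuation, so V_dd = 52.7500 (exercise)
Node u (S = 140): continuation = e^(−0.03)·[0.3281·0.0000 + 0.6719·15.5512] = 10.1401; exercise value = 0.0000 ≤ continuation, so V_u = 10.1401
Node d (S = 85): continuation = e^(−0.03)·[0.3281·15.5512 + 0.6719·52.7500] = 39.3468; exercise value = 40.0000 > continuation, so V_d = 40.0000 (exercise)
Node 0 (S = 100): continuation = e^(−0.03)·[0.3281·10.1401 + 0.6719·40.0000] = 29.3104; exercise value = 25.0000 ≤ continuation, so V_0 = 29.3104

$29.31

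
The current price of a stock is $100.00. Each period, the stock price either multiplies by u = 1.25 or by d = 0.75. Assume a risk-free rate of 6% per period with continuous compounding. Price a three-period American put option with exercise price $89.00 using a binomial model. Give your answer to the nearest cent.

$6.87

Risk-neutral probability p = (e^0.06 − 0.75)/(1.25 − 0.75) = 0.3118/0.5000 = 0.6237
Terminal stock prices: S_uuu = 195.3, S_uud = 117.2, S_udd = 70.31, S_ddd = 42.19
Terminal payoffs (K − S): max(-106.3, 0) = 0, max(-28.19, 0) = 0, max(18.69, 0) = 18.69, max(46.81, 0) = 46.81
Node uu (S = 156.2): continuation = e^(−0.06)·[0.6237·0.0000 + 0.3763·0.0000] = 0.0000; exercise value = 0.0000 ≤ continuation, so V_uu = 0.0000
Node ud (S = 93.75): continuation = e^(−0.06)·[0.6237·0.0000 + 0.3763·18.6875] = 6.6231; exercise value = 0.0000 ≤ continuation, so V_ud = 6.6231
Node dd (S = 56.25): continuation = e^(−0.06)·[0.6237·18.6875 + 0.3763·46.8125] = 27.5670; exercise value = 32.7500 > continuation, so V_dd = 32.7500 (exercise)
Node u (S = 125): continuation = e^(−0.06)·[0.6237·0.0000 + 0.3763·6.6231] = 2.3473; exercise value = 0.0000 ≤ continuation, so V_u = 2.3473
Node d (S = 75): continuation = e^(−0.06)·[0.6237·6.6231 + 0.3763·32.7500] = 15.4970; exercise value = 14.0000 ≤ continuation, so V_d = 15.4970
Node 0 (S = 100): continuation = e^(−0.06)·[0.6237·2.3473 + 0.3763·15.4970] = 6.8710; exercise value = 0.0000 ≤ continuation, so V_0 = 6.8710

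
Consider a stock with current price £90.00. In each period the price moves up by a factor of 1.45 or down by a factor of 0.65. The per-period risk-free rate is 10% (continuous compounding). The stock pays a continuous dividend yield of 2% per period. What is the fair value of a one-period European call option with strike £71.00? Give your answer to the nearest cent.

£29.16

Per-period risk-free factor R = e^0.1 = 1.1052; dividend-adjusted growth = e^(0.1−0.02) = 1.0833.
Risk-neutral probability p = (1.0833 − 0.65)/(1.45 − 0.65) = 0.4333/0.8000 = 0.5416
Terminal stock prices: S_u = 130.5, S_d = 58.5
Terminal payoffs (S − K): max(59.5, 0) = 59.5, max(-12.5, 0) = 0
Node 0 (S = 90): V_0 = e^(−0.1)·[0.5416·59.5000 + 0.4584·0.0000] = 29.1590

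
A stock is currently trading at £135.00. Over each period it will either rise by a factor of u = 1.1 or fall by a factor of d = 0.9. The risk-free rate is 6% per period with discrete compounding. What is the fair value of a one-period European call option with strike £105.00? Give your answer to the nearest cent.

Risk-neutral probability p = (1 + 0.06 − 0.9)/(1.1 − 0.9) = 0.1600/0.2000 = 0.8000
Terminal stock prices: S_u = 148.5, S_d = 121.5
Terminal payoffs (S − K): max(43.5, 0) = 43.5, max(16.5, 0) = 16.5
Node 0 (S = 135): V_0 = 1/1.06·[0.8000·43.5000 + 0.2000·16.5000] = 35.9434

£35.94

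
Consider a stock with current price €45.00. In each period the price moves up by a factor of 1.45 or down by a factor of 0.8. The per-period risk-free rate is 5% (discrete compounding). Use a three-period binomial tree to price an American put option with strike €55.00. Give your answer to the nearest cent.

€12.80

Risk-neutral probability p = (1 + 0.05 − 0.8)/(1.45 − 0.8) = 0.2500/0.6500 = 0.3846
Terminal stock prices: S_uuu = 137.2, S_uud = 75.69, S_udd = 41.76, S_ddd = 23.04
Terminal payoffs (K − S): max(-82.19, 0) = 0, max(-20.69, 0) = 0, max(13.24, 0) = 13.24, max(31.96, 0) = 31.96
Node uu (S = 94.61): continuation = 1/1.05·[0.3846·0.0000 + 0.6154·0.0000] = 0.0000; exercise value = 0.0000 ≤ continuation, so V_uu = 0.0000
Node ud (S = 52.2): continuation = 1/1.05·[0.3846·0.0000 + 0.6154·13.2400] = 7.7597; exercise value = 2.8000 ≤ continuation, so V_ud = 7.7597
Node dd (S = 28.8): continuation = 1/1.05·[0.3846·13.2400 + 0.6154·31.9600] = 23.5810; exercise value = 26.2000 > continuation, so V_dd = 26.2000 (exercise)
Node u (S = 65.25): continuation = 1/1.05·[0.3846·0.0000 + 0.6154·7.7597] = 4.5478; exercise value = 0.0000 ≤ continuation, so V_u = 4.5478
Node d (S = 36): continuation = 1/1.05·[0.3846·7.7597 + 0.6154·26.2000] = 18.1977; exercise value = 19.0000 > continuation, so V_d = 19.0000 (exercise)
Node 0 (S = 45): continuation = 1/1.05·[0.3846·4.5478 + 0.6154·19.0000] = 12.8014; exercise value = 10.0000 ≤ continuation, so V_0 = 12.8014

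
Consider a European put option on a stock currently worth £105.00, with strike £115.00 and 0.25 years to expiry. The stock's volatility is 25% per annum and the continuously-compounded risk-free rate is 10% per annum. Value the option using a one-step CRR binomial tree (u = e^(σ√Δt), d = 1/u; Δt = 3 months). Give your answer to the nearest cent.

CRR parameters: u = e^(σ√Δt) = e^(0.25·√0.25) = 1.1331, d = 1/u = 0.8825
Per-period rate: rΔt = 0.1·0.25 = 0.025, so R = e^0.025 = 1.0253
Risk-neutral probability p = (e^0.025 − 0.8825)/(1.1331 − 0.8825) = 0.1428/0.2507 = 0.5698
Terminal stock prices: S_u = 119, S_d = 92.66
Terminal payoffs (K − S): max(-3.981, 0) = 0, max(22.34, 0) = 22.34
Node 0 (S = 105): V_0 = e^(−0.025)·[0.5698·0.0000 + 0.4302·22.3378] = 9.3727

£9.37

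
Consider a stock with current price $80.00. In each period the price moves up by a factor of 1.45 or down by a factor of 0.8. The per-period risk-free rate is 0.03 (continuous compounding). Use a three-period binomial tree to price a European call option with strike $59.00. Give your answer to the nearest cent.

Risk-neutral probability p = (e^0.03 − 0.8)/(1.45 − 0.8) = 0.2305/0.6500 = 0.3545
Terminal stock prices: S_uuu = 243.9, S_uud = 134.6, S_udd = 74.24, S_ddd = 40.96
Terminal payoffs (S − K): max(184.9, 0) = 184.9, max(75.56, 0) = 75.56, max(15.24, 0) = 15.24, max(-18.04, 0) = 0
Node uu (S = 168.2): V_uu = e^(−0.03)·[0.3545·184.8900 + 0.6455·75.5600] = 110.9437
Node ud (S = 92.8): V_ud = e^(−0.03)·[0.3545·75.5600 + 0.6455·15.2400] = 35.5437
Node dd (S = 51.2): V_dd = e^(−0.03)·[0.3545·15.2400 + 0.6455·0.0000] = 5.2436
Node u (S = 116): V_u = e^(−0.03)·[0.3545·110.9437 + 0.6455·35.5437] = 60.4359
Node d (S = 64): V_d = e^(−0.03)·[0.3545·35.5437 + 0.6455·5.2436] = 15.5139
Node 0 (S = 80): V_0 = e^(−0.03)·[0.3545·60.4359 + 0.6455·15.5139] = 30.5116

$30.51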